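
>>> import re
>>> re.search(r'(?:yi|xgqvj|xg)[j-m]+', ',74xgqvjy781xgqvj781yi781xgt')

None

Here the pattern never matches, so the call returns None.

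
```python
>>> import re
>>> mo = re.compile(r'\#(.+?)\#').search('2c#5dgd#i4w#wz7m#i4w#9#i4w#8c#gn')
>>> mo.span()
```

(2, 8)

The match spans [2:8] → '#5dgd#'.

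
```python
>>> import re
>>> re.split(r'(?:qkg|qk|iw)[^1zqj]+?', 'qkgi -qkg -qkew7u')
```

`|` is ordered: at each position the engine commits to the first alternative that works.
Matches to split on: at [0:4] → 'qkgi'; at [6:10] → 'qkg '; at [11:14] → 'qke'.
Each match becomes a cut point; 4 segments remain.

['', ' -', '-', 'w7u']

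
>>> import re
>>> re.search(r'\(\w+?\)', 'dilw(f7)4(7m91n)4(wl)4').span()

(4, 8)

The match spans [4:8] → '(f7)'.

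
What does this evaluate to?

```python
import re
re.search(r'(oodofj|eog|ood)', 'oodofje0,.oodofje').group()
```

'oodofj'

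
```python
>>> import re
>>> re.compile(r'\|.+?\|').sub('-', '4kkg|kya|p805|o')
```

'4kkg-p805|o'

Because the quantifier is non-greedy, it stops expanding at the earliest point where the rest of the pattern can succeed.
Matches: at [4:9] → '|kya|'.
Every occurrence is swapped for '-'.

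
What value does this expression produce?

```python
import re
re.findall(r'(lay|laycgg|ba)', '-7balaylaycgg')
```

The regex engine tests alternatives in the order written; an earlier branch that matches wins even if a later one would match more.
Walking the string: at [2:4] match 'ba', group 1 = 'ba'; at [4:7] match 'lay', group 1 = 'lay'; at [7:10] match 'lay', group 1 = 'lay'.
One capturing group, so `findall` returns just the captured substring from each match — 3 in all.

['ba', 'lay', 'lay']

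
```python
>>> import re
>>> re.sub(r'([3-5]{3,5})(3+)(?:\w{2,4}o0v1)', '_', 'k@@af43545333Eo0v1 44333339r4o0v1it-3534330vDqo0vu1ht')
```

`sub` substitutes '_' at each match site.

'k@@af_ _it-3534330vDqo0vu1ht'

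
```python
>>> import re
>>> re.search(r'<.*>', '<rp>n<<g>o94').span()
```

(0, 9)

Unlike `match`, `search` isn't anchored — it looks for the pattern anywhere in the string.
The match spans [0:9] → '<rp>n<<g>'.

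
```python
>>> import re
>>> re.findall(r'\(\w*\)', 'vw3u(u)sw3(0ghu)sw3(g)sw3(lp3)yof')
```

['(u)', '(0ghu)', '(g)', '(lp3)']

Matches: at [4:7] → '(u)'; at [10:16] → '(0ghu)'; at [19:22] → '(g)'; at [25:30] → '(lp3)'.
`findall` yields the raw match text (4 of them) because the pattern has no groups.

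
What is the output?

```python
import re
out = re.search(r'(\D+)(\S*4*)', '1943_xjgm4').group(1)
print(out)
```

_xjgm

This matches one or more of a non-digit (captured); then zero or more of a non-whitespace character, then zero or more of the literal '4' (captured).
Unlike `match`, `search` isn't anchored — it looks for the pattern anywhere in the string.
The match spans [4:10] → '_xjgm4'.
Captured: group 1 = '_xjgm', group 2 = '4'.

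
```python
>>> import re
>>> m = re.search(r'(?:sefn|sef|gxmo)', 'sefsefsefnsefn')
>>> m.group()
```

'sef'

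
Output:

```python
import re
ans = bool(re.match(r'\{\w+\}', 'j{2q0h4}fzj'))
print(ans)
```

False

`re.match` won't scan ahead — the pattern has to work from the very first character.
Here the string doesn't start with a match, so the call returns None, and `bool(None)` is False.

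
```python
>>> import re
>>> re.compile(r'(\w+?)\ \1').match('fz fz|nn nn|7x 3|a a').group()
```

'fz fz'

`\1` has to match the exact text group 1 already captured.
`re.match` won't scan ahead — the pattern has to work from the very first character.
The match spans [0:5] → 'fz fz'.
Captured: group 1 = 'fz'.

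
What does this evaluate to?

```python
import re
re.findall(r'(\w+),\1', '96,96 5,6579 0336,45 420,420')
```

A backreference is literal: `\1` must see the identical characters the first group matched.
`findall` collects group 1 from each match (2 total).

['96', '420']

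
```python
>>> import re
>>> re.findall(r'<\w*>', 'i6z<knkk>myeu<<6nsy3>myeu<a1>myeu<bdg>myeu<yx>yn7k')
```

Scanning left to right: at [3:9] → '<knkk>'; at [14:21] → '<6nsy3>'; at [25:29] → '<a1>'; at [33:38] → '<bdg>'; at [42:46] → '<yx>'.
Since nothing is captured, `findall` lists the 5 matched substrings directly.

['<knkk>', '<6nsy3>', '<a1>', '<bdg>', '<yx>']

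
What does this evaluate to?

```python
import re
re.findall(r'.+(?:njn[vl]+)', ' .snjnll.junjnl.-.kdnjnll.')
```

Pattern: one or more of any character; then the literal 'njn', then one or more of one of [vl] (non-capturing group).
Walking the string: at [0:25] → ' .snjnll.junjnl.-.kdnjnll'.
With no groups in the pattern, `findall` gives back each whole match — 1 here.

[' .snjnll.junjnl.-.kdnjnll']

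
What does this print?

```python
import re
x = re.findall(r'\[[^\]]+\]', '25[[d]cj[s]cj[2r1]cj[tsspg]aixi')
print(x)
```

['[[d]', '[s]', '[2r1]', '[tsspg]']

`findall` yields the raw match text (4 of them) because the pattern has no groups.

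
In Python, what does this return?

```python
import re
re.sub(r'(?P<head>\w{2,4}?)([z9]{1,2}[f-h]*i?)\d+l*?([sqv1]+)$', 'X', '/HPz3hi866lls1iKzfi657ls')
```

This matches 2 to 4 of a word character (lazy) (captured as 'head'); then 1 to 2 of one of [z9], then zero or more of a character in [f-h], then optionally a literal 'i' (captured); then one or more of a digit, then zero or more of the literal 'l' (lazy); then one or more of one of [sqv1] (captured); then anchored at the end.
Matches: at [12:24] → 's1iKzfi657ls'.
Every occurrence is swapped for 'X'.

'/HPz3hi866llX'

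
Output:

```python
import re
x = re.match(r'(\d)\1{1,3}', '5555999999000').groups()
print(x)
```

('5',)

The match spans [0:4] → '5555'.
Captured: group 1 = '5'.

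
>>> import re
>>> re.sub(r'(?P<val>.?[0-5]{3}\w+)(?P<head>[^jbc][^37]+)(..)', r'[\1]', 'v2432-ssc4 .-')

'[v2432]'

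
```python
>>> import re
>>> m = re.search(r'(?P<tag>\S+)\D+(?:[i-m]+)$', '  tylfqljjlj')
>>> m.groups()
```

The pattern matches one or more of a non-whitespace character (captured as 'tag'); then one or more of a non-digit; then one or more of a character in [i-m] (non-capturing group); then anchored at the end.
`re.search` tries every starting position until one works.
The match spans [2:12] → 'tylfqljjlj'.
Captured: group 1 = 'tylfqljj'.

('tylfqljj',)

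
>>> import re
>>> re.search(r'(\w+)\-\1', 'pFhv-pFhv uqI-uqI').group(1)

`\1` is not a pattern — it's the concrete string captured by group 1, re-applied verbatim.
`search` walks the string left to right and returns the first match it finds.
The match spans [0:9] → 'pFhv-pFhv'.
Captured: group 1 = 'pFhv'.

'pFhv'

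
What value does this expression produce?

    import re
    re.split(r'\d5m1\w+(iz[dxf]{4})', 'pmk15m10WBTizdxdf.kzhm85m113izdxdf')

['pmk', 'izdxdf', '.kzhm', 'izdxdf', '']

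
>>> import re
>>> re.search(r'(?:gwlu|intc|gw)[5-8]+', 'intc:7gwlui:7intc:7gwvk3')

Unlike `match`, `search` isn't anchored — it looks for the pattern anywhere in the string.
Here no position works, so the call returns None.

None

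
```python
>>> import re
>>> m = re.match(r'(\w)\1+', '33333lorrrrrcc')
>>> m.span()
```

After group 1 captures some text, `\1` only succeeds where that same text appears again.
`re.match` only tries the pattern at the start of the string.
The match spans [0:5] → '33333'.
Captured: group 1 = '3'.

(0, 5)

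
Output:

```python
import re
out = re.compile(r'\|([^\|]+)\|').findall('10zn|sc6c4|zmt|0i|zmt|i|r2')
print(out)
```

['sc6c4', '0i', 'i']

Matches: at [4:11] match '|sc6c4|', group 1 = 'sc6c4'; at [14:18] match '|0i|', group 1 = '0i'; at [21:24] match '|i|', group 1 = 'i'.
Because there's exactly one group, `findall` drops the full match and keeps group 1 from each hit.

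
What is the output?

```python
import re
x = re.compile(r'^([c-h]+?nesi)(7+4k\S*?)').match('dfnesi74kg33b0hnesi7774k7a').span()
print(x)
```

`re.match` won't scan ahead — the pattern has to work from the very first character.
The match spans [0:9] → 'dfnesi74k'.

(0, 9)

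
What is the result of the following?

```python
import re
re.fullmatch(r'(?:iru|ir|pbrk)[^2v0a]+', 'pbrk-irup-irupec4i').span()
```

`re.fullmatch` requires the pattern to consume the entire string.
The match spans [0:18] → 'pbrk-irup-irupec4i'.

(0, 18)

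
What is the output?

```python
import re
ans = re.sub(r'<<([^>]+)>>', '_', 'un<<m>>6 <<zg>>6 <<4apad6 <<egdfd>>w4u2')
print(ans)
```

un_6 _6 _w4u2

`sub` substitutes '_' at each match site.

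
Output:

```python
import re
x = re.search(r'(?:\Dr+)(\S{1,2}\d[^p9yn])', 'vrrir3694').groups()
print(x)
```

('ir36',)

Pattern: a non-digit, then one or more of a literal 'r' (non-capturing group); then 1 to 2 of a non-whitespace character, then a digit, then any character except [p9yn] (captured).
Unlike `match`, `search` isn't anchored — it looks for the pattern anywhere in the string.
The match spans [0:7] → 'vrrir36'.
Captured: group 1 = 'ir36'.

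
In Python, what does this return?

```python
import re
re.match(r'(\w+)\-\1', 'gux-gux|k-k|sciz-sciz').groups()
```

The match spans [0:7] → 'gux-gux'.
Captured: group 1 = 'gux'.

('gux',)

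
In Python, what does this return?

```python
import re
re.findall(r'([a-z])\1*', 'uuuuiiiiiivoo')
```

`\1` is not a pattern — it's the concrete string captured by group 1, re-applied verbatim.
One capturing group, so `findall` returns just the captured substring from each match — 4 in all.

['u', 'i', 'v', 'o']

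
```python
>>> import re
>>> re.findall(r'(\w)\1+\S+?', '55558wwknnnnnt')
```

['5', 'w', 'n']

`\1` is not a pattern — it's the concrete string captured by group 1, re-applied verbatim.
Walking the string: at [0:5] match '55558', group 1 = '5'; at [5:8] match 'wwk', group 1 = 'w'; at [8:14] match 'nnnnnt', group 1 = 'n'.
Because there's exactly one group, `findall` drops the full match and keeps group 1 from each hit.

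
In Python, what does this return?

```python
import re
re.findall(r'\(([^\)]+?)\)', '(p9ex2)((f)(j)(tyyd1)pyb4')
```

Matches: at [0:7] match '(p9ex2)', group 1 = 'p9ex2'; at [7:11] match '((f)', group 1 = '(f'; at [11:14] match '(j)', group 1 = 'j'; at [14:21] match '(tyyd1)', group 1 = 'tyyd1'.
Because there's exactly one group, `findall` drops the full match and keeps group 1 from each hit.

['p9ex2', '(f', 'j', 'tyyd1']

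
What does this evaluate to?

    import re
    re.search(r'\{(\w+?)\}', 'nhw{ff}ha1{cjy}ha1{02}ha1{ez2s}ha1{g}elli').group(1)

The match spans [3:7] → '{ff}'.
Captured: group 1 = 'ff'.

'ff'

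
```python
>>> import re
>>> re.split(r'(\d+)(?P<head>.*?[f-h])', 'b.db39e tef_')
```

This matches one or more of a digit (captured); then zero or more of any character (lazy), then a character in [f-h] (captured as 'head').
With a capturing group present, the delimiter's captured portion is kept in the result list.

['b.db', '39', 'e tef', '_']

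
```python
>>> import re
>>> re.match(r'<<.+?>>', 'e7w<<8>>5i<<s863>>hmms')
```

None

`re.match` won't scan ahead — the pattern has to work from the very first character.
Here position 0 doesn't satisfy it, so the call returns None.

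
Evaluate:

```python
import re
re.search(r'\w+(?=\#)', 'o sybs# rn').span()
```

(2, 6)

Lookahead/lookbehind check context without consuming it, so the matched span excludes the asserted characters.
`re.search` tries every starting position until one works.
The match spans [2:6] → 'sybs'.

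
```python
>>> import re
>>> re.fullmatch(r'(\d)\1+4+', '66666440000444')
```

None

A backreference is literal: `\1` must see the identical characters the first group matched.
`re.fullmatch` is like wrapping the pattern in `^…$` (in single-line mode).
Here the pattern can't cover the whole string, so the call returns None.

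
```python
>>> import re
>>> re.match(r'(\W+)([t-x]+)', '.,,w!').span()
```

`match` is anchored at position 0; if the pattern doesn't fit there, it returns None.
The match spans [0:4] → '.,,w'.

(0, 4)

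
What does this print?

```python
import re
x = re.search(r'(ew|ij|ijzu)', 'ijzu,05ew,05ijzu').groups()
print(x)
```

The regex engine tests alternatives in the order written; an earlier branch that matches wins even if a later one would match more.
`re.search` scans for the first position where the pattern succeeds.
The match spans [0:2] → 'ij'.
Captured: group 1 = 'ij'.

('ij',)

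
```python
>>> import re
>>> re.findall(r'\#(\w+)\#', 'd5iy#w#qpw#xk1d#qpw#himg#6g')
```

Matches: at [4:7] match '#w#', group 1 = 'w'; at [10:16] match '#xk1d#', group 1 = 'xk1d'; at [19:25] match '#himg#', group 1 = 'himg'.
With a single group, `findall` returns only what that group captured — 3 items.

['w', 'xk1d', 'himg']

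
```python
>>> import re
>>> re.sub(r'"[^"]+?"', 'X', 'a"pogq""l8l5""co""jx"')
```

'aXXXX'

`sub` substitutes 'X' at each match site.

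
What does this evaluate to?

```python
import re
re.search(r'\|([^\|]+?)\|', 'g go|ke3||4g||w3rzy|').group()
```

`re.search` tries every starting position until one works.
The match spans [4:9] → '|ke3|'.
Captured: group 1 = 'ke3'.

'|ke3|'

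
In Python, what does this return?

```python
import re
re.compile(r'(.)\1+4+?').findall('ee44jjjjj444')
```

After group 1 captures some text, `\1` only succeeds where that same text appears again.
With a single group, `findall` returns only what that group captured — 2 items.

['e', 'j']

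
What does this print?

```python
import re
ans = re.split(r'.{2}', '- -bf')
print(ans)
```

The pattern matches exactly 2 of any character.
Matches to split on: at [0:2] → '- '; at [2:4] → '-b'.
`split` removes every match and returns the 3 fragments in between.

['', '', 'f']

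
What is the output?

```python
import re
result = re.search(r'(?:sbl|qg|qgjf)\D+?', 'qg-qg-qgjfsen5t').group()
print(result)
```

qg-

`re.search` tries every starting position until one works.
The match spans [0:3] → 'qg-'.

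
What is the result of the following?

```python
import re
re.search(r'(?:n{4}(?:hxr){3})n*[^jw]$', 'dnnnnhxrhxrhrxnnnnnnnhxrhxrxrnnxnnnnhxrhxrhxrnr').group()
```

'nnnnhxrhxrhxrnr'

This matches exactly 4 of a literal 'n', then the literal 'hxr' repeated 3 times (non-capturing group); then zero or more of a literal 'n', then any character except [jw]; then anchored at the end.
`search` walks the string left to right and returns the first match it finds.
The match spans [32:47] → 'nnnnhxrhxrhxrnr'.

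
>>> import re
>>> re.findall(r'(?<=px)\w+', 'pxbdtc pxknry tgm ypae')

['bdtc', 'knry']

The lookaround is zero-width — it requires the adjacent text to match without consuming it, so the asserted text isn't part of the match.
Since nothing is captured, `findall` lists the 2 matched substrings directly.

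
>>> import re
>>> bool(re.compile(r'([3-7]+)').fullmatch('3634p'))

False

Pattern: one or more of a character in [3-7] (captured).
For `fullmatch`, every character of the input must be accounted for by the pattern.
Here the string isn't matched end-to-end, so the call returns None, and `bool(None)` is False.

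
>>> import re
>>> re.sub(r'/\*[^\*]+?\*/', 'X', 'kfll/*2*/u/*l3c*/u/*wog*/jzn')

'kfllXuXuXjzn'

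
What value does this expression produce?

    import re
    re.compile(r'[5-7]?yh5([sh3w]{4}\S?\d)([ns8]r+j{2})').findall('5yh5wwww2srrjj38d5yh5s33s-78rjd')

[('wwww2', 'srrjj')]

The pattern matches optionally a character in [5-7], then the literal 'yh5'; then exactly 4 of one of [sh3w], then optionally a non-whitespace character, then a digit (captured); then one of [ns8], then one or more of the literal 'r', then exactly 2 of the literal 'j' (captured).
Matches: at [0:14] match '5yh5wwww2srrjj', groups = ('wwww2', 'srrjj').
`findall` packs the 2 group values into a tuple for every match.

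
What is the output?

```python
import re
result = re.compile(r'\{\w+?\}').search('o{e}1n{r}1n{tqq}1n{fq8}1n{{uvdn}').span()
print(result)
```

Unlike `match`, `search` isn't anchored — it looks for the pattern anywhere in the string.
The match spans [1:4] → '{e}'.

(1, 4)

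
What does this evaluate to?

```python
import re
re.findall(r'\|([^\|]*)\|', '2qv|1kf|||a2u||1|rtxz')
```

Walking the string: at [3:8] match '|1kf|', group 1 = '1kf'; at [8:10] match '||', group 1 = ''; at [13:15] match '||', group 1 = ''.
`findall` collects group 1 from each match (3 total).

['1kf', '', '']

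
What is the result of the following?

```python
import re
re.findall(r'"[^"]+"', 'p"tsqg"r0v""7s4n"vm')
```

Walking the string: at [1:7] → '"tsqg"'; at [11:17] → '"7s4n"'.
Since nothing is captured, `findall` lists the 2 matched substrings directly.

['"tsqg"', '"7s4n"']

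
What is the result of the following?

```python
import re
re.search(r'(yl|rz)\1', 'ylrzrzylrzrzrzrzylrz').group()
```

`\1` has to match the exact text group 1 already captured.
`search` walks the string left to right and returns the first match it finds.
The match spans [2:6] → 'rzrz'.
Captured: group 1 = 'rz'.

'rzrz'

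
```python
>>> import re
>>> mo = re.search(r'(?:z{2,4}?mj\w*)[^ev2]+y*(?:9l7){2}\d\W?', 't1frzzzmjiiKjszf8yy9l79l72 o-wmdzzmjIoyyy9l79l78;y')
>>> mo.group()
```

'zzzmjiiKjszf8yy9l79l72 o-wmdzzmjIoyyy9l79l78;'

The pattern matches 2 to 4 of the literal 'z' (lazy), then the literal 'mj', then zero or more of a word character (non-capturing group); then one or more of any character except [ev2], then zero or more of a literal 'y', then the literal '9l7' repeated 2 times; then a digit, then optionally a non-word character.
`re.search` tries every starting position until one works.
The match spans [4:49] → 'zzzmjiiKjszf8yy9l79l72 o-wmdzzmjIoyyy9l79l78;'.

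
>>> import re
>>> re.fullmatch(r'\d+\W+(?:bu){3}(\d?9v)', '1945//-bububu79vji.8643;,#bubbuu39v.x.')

None

For `fullmatch`, every character of the input must be accounted for by the pattern.
Here the string isn't matched end-to-end, so the call returns None.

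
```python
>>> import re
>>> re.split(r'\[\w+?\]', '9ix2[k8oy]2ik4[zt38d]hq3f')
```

['9ix2', '2ik4', 'hq3f']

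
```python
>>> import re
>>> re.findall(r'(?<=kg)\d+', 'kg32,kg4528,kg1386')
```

['32', '4528', '1386']

Lookahead/lookbehind check context without consuming it, so the matched span excludes the asserted characters.
Matches: at [2:4] → '32'; at [7:11] → '4528'; at [14:18] → '1386'.
`findall` yields the raw match text (3 of them) because the pattern has no groups.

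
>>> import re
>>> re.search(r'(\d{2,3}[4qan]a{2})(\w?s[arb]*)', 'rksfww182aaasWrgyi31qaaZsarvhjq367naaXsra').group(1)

'182aaa'

The match spans [6:13] → '182aaas'.
Captured: group 1 = '182aaa', group 2 = 's'.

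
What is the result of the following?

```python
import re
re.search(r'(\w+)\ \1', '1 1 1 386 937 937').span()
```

(0, 3)

`\1` has to match the exact text group 1 already captured.
The match spans [0:3] → '1 1'.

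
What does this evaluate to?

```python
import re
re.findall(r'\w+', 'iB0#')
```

['iB0']

`findall` yields the raw match text (1 of them) because the pattern has no groups.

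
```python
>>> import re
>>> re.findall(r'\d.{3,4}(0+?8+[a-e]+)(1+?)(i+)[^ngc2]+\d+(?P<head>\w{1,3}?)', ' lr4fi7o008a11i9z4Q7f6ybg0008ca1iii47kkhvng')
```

[('008a', '11', 'i', 'y')]

A `+?`/`*?`/`{m,n}?` starts at its minimum and grows only as far as needed for what follows to match.
Multiple groups make `findall` return tuples — one 4-tuple for the one match.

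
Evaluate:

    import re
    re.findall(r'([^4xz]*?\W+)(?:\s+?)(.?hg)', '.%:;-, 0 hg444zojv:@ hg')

Pattern: zero or more of any character except [4xz] (lazy), then one or more of a non-word character (captured); then one or more of whitespace (lazy) (non-capturing group); then optionally any character, then the literal 'hg' (captured).
Matches: at [15:23] match 'ojv:@ hg', groups = ('ojv:@', 'hg').
`findall` packs the 2 group values into a tuple for every match.

[('ojv:@', 'hg')]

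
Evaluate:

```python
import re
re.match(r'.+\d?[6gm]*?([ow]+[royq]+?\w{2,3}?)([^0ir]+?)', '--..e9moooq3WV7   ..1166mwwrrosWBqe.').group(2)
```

This matches one or more of any character; then optionally a digit; then zero or more of one of [6gm] (lazy); then one or more of one of [ow], then one or more of one of [royq] (lazy), then 2 to 3 of a word character (lazy) (captured); then one or more of any character except [0ir] (lazy) (captured).
With the lazy modifier that quantifier settles for the fewest repetitions that let the rest of the pattern succeed (the atoms after it are unaffected and can still be greedy).
With `match`, the pattern is implicitly anchored at the beginning.
The match spans [0:31] → '--..e9moooq3WV7   ..1166mwwrros'.
Captured: group 1 = 'wrro', group 2 = 's'.

's'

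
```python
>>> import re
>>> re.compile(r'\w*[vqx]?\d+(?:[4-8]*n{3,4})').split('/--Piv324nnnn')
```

Each match becomes a cut point; 2 segments remain.

['/--', '']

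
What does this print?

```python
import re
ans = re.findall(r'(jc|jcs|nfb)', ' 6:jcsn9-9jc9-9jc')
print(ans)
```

['jc', 'jc', 'jc']

Alternation isn't longest-match — the leftmost alternative that fits at this position is chosen.
Matches: at [3:5] match 'jc', group 1 = 'jc'; at [10:12] match 'jc', group 1 = 'jc'; at [15:17] match 'jc', group 1 = 'jc'.
`findall` collects group 1 from each match (3 total).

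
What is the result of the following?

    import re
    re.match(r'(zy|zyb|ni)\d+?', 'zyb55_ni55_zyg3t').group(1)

`match` is anchored at position 0; if the pattern doesn't fit there, it returns None.
The match spans [0:4] → 'zyb5'.
Captured: group 1 = 'zyb'.

'zyb'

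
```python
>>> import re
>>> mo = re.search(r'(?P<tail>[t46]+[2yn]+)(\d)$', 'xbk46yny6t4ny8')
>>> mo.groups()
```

The match spans [8:14] → '6t4ny8'.
Captured: group 1 = '6t4ny', group 2 = '8'.

('6t4ny', '8')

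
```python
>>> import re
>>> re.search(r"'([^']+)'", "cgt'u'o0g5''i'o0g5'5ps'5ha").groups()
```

The match spans [3:6] → "'u'".
Captured: group 1 = 'u'.

('u',)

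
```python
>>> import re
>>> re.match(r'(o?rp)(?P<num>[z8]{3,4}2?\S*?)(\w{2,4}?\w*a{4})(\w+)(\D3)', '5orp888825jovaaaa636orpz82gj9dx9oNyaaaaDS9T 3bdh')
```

None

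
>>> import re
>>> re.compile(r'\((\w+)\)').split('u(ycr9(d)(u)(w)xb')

['u(ycr9', 'd', '', 'u', '', 'w', 'xb']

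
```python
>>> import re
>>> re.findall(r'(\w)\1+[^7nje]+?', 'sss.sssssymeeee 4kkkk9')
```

A backreference is literal: `\1` must see the identical characters the first group matched.
With a single group, `findall` returns only what that group captured — 4 items.

['s', 's', 'e', 'k']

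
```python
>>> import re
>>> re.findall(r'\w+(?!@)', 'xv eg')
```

['xv', 'eg']

The negative lookaround is zero-width — it rules out positions where the adjacent text would match, without consuming anything.
With no groups in the pattern, `findall` gives back each whole match — 2 here.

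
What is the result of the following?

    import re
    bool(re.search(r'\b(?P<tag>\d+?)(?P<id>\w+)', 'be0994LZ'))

This matches a word boundary (`\b`, zero-width); then one or more of a digit (lazy) (captured as 'tag'); then one or more of a word character (captured as 'id').
Here the pattern never matches, so the call returns None, and `bool(None)` is False.

False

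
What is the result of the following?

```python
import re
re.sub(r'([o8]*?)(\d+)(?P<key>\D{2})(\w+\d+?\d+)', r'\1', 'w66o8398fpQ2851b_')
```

Lazy quantifiers expand one character at a time until the remainder of the pattern can match.
The replacement refers to a captured group, so each match is rewritten using its own captured text.

'w66ob_'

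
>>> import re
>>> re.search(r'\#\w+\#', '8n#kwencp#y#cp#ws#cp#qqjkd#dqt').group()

'#kwencp#'

`search` walks the string left to right and returns the first match it finds.
The match spans [2:10] → '#kwencp#'.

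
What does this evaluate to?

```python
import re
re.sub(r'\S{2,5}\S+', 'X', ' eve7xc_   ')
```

This matches 2 to 5 of a non-whitespace character; then one or more of a non-whitespace character.
Matches: at [1:8] → 'eve7xc_'.
`sub` substitutes 'X' at each match site.

' X   '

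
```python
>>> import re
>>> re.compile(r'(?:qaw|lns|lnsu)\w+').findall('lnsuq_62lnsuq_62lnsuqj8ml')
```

['lnsuq_62lnsuq_62lnsuqj8ml']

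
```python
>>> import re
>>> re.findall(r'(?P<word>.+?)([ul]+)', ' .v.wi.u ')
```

Pattern: one or more of any character (lazy) (captured as 'word'); then one or more of one of [ul] (captured).
Walking the string: at [0:8] match ' .v.wi.u', groups = (' .v.wi.', 'u').
With 2 capturing groups, `findall` returns a 2-tuple per match.

[(' .v.wi.', 'u')]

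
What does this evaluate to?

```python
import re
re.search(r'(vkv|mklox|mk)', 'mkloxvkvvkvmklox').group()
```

'mklox'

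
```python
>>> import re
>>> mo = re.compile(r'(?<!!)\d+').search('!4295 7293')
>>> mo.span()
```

Because the assertion is negative and zero-width, positions next to the forbidden text are skipped.
The match spans [2:5] → '295'.

(2, 5)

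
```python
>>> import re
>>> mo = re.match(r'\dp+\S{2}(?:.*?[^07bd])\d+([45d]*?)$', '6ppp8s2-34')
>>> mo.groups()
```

('',)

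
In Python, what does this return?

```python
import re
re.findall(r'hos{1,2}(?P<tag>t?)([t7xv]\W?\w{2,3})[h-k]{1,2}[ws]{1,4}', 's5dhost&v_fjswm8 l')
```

[('', 't&v_f')]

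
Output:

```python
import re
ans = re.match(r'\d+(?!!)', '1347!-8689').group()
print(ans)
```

134

`match` is anchored at position 0; if the pattern doesn't fit there, it returns None.
The match spans [0:3] → '134'.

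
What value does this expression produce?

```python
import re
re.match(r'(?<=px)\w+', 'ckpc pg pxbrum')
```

Because the assertion is zero-width, the text it checks is not consumed and won't appear in the result.
`re.match` only tries the pattern at the start of the string.
Here position 0 doesn't satisfy it, so the call returns None.

None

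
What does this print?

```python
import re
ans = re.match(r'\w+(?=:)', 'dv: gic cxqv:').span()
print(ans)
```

With `match`, the pattern is implicitly anchored at the beginning.
The match spans [0:2] → 'dv'.

(0, 2)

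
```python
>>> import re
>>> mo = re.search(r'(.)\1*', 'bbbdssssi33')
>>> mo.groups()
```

The match spans [0:3] → 'bbb'.
Captured: group 1 = 'b'.

('b',)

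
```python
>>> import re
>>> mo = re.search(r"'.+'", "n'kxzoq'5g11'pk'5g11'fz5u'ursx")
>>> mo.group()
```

`re.search` tries every starting position until one works.
The match spans [1:26] → "'kxzoq'5g11'pk'5g11'fz5u'".

"'kxzoq'5g11'pk'5g11'fz5u'"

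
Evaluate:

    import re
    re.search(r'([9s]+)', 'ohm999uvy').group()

'999'

The pattern matches one or more of one of [9s] (captured).
The match spans [3:6] → '999'.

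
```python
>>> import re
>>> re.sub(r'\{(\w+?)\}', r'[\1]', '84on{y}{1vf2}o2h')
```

'84on[y][1vf2]o2h'

Matches: at [4:7] → '{y}'; at [7:13] → '{1vf2}'.
The replacement refers to a captured group, so each match is rewritten using its own captured text.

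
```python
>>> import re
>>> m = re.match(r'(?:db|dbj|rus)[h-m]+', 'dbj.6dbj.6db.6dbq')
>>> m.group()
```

'dbj'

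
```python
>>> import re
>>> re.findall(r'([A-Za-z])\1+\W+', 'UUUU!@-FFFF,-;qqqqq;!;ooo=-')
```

['U', 'F', 'q', 'o']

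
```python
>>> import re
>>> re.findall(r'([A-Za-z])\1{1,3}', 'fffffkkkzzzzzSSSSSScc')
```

['f', 'k', 'z', 'S', 'S', 'c']

The backreference `\1` re-matches whatever the first group consumed, character for character.
Walking the string: at [0:4] match 'ffff', group 1 = 'f'; at [5:8] match 'kkk', group 1 = 'k'; at [8:12] match 'zzzz', group 1 = 'z'; at [13:17] match 'SSSS', group 1 = 'S'; at [17:19] match 'SS', group 1 = 'S'; ….
Because there's exactly one group, `findall` drops the full match and keeps group 1 from each hit.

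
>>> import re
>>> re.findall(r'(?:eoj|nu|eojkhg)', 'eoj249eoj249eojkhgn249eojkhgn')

['eoj', 'eoj', 'eoj', 'eoj']

Branches in `(...|...)` are attempted left-to-right; the first branch that allows the whole pattern to succeed is taken.
Scanning left to right: at [0:3] → 'eoj'; at [6:9] → 'eoj'; at [12:15] → 'eoj'; at [22:25] → 'eoj'.
No capturing groups, so `findall` returns the 4 full match strings.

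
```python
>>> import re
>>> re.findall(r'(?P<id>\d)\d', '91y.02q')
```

['9', '0']

This matches a digit (captured as 'id'); then a digit.
Scanning left to right: at [0:2] match '91', group 1 = '9'; at [4:6] match '02', group 1 = '0'.
With a single group, `findall` returns only what that group captured — 2 items.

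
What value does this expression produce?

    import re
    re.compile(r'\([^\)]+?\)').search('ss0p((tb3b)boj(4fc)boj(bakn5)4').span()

(4, 11)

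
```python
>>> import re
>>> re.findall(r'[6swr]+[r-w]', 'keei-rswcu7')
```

Pattern: one or more of one of [6swr]; then a character in [r-w].
Matches: at [5:8] → 'rsw'.
Since nothing is captured, `findall` lists the 1 matched substring directly.

['rsw']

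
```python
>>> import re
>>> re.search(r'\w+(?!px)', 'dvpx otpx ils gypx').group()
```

'dvpx'

The negative lookahead/lookbehind blocks any match where the forbidden context is present.
Unlike `match`, `search` isn't anchored — it looks for the pattern anywhere in the string.
The match spans [0:4] → 'dvpx'.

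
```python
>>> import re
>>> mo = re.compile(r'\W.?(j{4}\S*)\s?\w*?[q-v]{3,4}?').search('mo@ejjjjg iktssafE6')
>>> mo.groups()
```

The match spans [2:15] → '@ejjjjg iktss'.
Captured: group 1 = 'jjjjg'.

('jjjjg',)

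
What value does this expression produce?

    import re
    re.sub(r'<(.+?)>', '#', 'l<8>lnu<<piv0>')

'l#lnu#'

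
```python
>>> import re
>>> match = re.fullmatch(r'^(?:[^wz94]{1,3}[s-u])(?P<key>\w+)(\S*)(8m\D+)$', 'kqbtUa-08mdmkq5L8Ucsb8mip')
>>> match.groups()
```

This matches anchored at the start of the string; then 1 to 3 of any character except [wz94], then a character in [s-u] (non-capturing group); then one or more of a word character (captured as 'key'); then zero or more of a non-whitespace character (captured); then the literal '8m', then one or more of a non-digit (captured); then anchored at the end.
`fullmatch` succeeds only if the pattern covers the string from start to end.
The match spans [0:25] → 'kqbtUa-08mdmkq5L8Ucsb8mip'.
Captured: group 1 = 'Ua', group 2 = '-08mdmkq5L8Ucsb', group 3 = '8mip'.

('Ua', '-08mdmkq5L8Ucsb', '8mip')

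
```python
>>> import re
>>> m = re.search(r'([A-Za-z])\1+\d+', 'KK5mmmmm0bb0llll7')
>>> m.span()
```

(0, 3)

`\1` is not a pattern — it's the concrete string captured by group 1, re-applied verbatim.
`re.search` scans for the first position where the pattern succeeds.
The match spans [0:3] → 'KK5'.
Captured: group 1 = 'K'.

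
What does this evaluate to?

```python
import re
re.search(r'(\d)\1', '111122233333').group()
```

The backreference `\1` re-matches whatever the first group consumed, character for character.
`search` walks the string left to right and returns the first match it finds.
The match spans [0:2] → '11'.
Captured: group 1 = '1'.

'11'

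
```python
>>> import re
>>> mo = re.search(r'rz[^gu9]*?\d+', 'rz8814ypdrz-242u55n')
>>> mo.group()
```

Lazy quantifiers expand one character at a time until the remainder of the pattern can match.
The match spans [0:6] → 'rz8814'.

'rz8814'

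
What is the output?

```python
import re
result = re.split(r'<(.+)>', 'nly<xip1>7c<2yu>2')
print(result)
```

['nly', 'xip1>7c<2yu', '2']

With a capturing group present, the delimiter's captured portion is kept in the result list.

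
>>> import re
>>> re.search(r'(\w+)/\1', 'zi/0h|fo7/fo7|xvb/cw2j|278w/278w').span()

(6, 13)

`\1` is not a pattern — it's the concrete string captured by group 1, re-applied verbatim.
`search` walks the string left to right and returns the first match it finds.
The match spans [6:13] → 'fo7/fo7'.
Captured: group 1 = 'fo7'.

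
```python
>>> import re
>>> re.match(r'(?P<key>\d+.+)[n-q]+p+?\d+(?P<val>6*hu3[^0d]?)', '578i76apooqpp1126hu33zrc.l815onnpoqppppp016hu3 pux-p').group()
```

The pattern matches one or more of a digit, then one or more of any character (captured as 'key'); then one or more of a character in [n-q], then one or more of the literal 'p' (lazy), then one or more of a digit; then zero or more of a literal '6', then the literal 'hu3', then optionally any character except [0d] (captured as 'val').
`re.match` only tries the pattern at the start of the string.
The match spans [0:47] → '578i76apooqpp1126hu33zrc.l815onnpoqppppp016hu3 '.
Captured: group 1 = '578i76apooqpp1126hu33zrc.l815onnpoqppp', group 2 = 'hu3 '.

'578i76apooqpp1126hu33zrc.l815onnpoqppppp016hu3 '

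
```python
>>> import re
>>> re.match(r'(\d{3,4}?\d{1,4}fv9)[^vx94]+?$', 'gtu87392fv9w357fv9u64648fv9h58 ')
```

None

With `match`, the pattern is implicitly anchored at the beginning.
Here the string doesn't start with a match, so the call returns None.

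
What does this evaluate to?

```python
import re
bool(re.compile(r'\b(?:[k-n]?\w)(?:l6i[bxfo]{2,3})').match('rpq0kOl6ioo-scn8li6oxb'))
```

Pattern: a word boundary (`\b`, zero-width); then optionally a character in [k-n], then a word character (non-capturing group); then the literal 'l6i', then 2 to 3 of one of [bxfo] (non-capturing group).
`re.match` only tries the pattern at the start of the string.
Here the pattern fails at index 0, so the call returns None, and `bool(None)` is False.

False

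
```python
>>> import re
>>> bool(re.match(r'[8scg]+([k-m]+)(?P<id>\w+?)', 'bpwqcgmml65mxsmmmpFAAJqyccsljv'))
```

`re.match` won't scan ahead — the pattern has to work from the very first character.
Here the string doesn't start with a match, so the call returns None, and `bool(None)` is False.

False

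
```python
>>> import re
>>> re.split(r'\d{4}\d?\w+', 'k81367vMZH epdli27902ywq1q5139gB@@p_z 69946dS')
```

['k', ' epdli', '@@p_z ', '']

Pattern: exactly 4 of a digit; then optionally a digit, then one or more of a word character.
Matches to split on: at [1:10] → '81367vMZH'; at [16:32] → '27902ywq1q5139gB'; at [38:45] → '69946dS'.
`split` removes every match and returns the 4 fragments in between.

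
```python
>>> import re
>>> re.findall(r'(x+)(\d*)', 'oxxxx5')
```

[('xxxx', '5')]

Pattern: one or more of a literal 'x' (captured); then zero or more of a digit (captured).
`findall` packs the 2 group values into a tuple for every match.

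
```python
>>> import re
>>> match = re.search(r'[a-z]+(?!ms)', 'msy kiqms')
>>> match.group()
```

'msy'

`(?!…)`/`(?<!…)` only lets a position through if the neighbouring text does NOT match; no characters are consumed.
The match spans [0:3] → 'msy'.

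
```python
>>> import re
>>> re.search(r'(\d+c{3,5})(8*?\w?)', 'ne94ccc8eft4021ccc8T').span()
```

The pattern matches one or more of a digit, then 3 to 5 of the literal 'c' (captured); then zero or more of a literal '8' (lazy), then optionally a word character (captured).
A `+?`/`*?`/`{m,n}?` starts at its minimum and grows only as far as needed for what follows to match.
`search` walks the string left to right and returns the first match it finds.
The match spans [2:8] → '94ccc8'.
Captured: group 1 = '94ccc', group 2 = '8'.

(2, 8)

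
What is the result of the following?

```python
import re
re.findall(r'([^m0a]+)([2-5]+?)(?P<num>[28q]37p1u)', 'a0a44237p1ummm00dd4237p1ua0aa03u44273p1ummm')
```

[('4', '4', '237p1u'), ('dd', '4', '237p1u')]

The pattern matches one or more of any character except [m0a] (captured); then one or more of a character in [2-5] (lazy) (captured); then one of [28q], then the literal '37p', then the literal '1u' (captured as 'num').
3 groups means each result is a tuple of 3 captured strings — 2 here.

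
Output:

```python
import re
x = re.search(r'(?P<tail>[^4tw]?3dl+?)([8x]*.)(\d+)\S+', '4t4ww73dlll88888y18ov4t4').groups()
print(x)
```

('73dll', 'l', '88888')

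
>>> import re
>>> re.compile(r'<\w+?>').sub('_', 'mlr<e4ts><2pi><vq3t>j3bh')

`sub` substitutes '_' at each match site.

'mlr___j3bh'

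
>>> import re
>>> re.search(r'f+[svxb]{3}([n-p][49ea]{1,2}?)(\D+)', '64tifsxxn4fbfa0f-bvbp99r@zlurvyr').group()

'fsxxn4fbfa'

Pattern: one or more of the literal 'f', then exactly 3 of one of [svxb]; then a character in [n-p], then 1 to 2 of one of [49ea] (lazy) (captured); then one or more of a non-digit (captured).
`re.search` scans for the first position where the pattern succeeds.
The match spans [4:14] → 'fsxxn4fbfa'.
Captured: group 1 = 'n4', group 2 = 'fbfa'.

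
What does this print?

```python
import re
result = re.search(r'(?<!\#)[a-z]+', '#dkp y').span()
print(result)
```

Because the assertion is negative and zero-width, positions next to the forbidden text are skipped.
Unlike `match`, `search` isn't anchored — it looks for the pattern anywhere in the string.
The match spans [2:4] → 'kp'.

(2, 4)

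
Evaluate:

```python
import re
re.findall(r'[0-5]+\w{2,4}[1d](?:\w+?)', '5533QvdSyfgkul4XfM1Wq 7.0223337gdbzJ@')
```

['5533QvdS', '4XfM1W', '0223337gdb']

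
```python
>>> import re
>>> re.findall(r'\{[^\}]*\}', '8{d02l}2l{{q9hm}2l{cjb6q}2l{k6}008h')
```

['{d02l}', '{{q9hm}', '{cjb6q}', '{k6}']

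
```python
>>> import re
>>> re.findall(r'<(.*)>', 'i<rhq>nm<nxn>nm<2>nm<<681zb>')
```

['rhq>nm<nxn>nm<2>nm<<681zb']

With a single group, `findall` returns only what that group captured — 1 item.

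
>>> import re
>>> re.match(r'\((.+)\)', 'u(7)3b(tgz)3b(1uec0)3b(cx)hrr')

None

`re.match` won't scan ahead — the pattern has to work from the very first character.
Here the pattern fails at index 0, so the call returns None.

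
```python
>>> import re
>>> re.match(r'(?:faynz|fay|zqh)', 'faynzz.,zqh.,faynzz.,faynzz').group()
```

`|` is ordered: at each position the engine commits to the first alternative that works.
`re.match` only tries the pattern at the start of the string.
The match spans [0:5] → 'faynz'.

'faynz'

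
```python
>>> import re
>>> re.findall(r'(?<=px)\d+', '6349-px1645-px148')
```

['1645', '148']

The lookaround is zero-width — it requires the adjacent text to match without consuming it, so the asserted text isn't part of the match.
Walking the string: at [7:11] → '1645'; at [14:17] → '148'.
Since nothing is captured, `findall` lists the 2 matched substrings directly.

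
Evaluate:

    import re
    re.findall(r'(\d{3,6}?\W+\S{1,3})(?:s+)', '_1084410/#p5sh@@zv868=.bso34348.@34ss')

This matches 3 to 6 of a digit (lazy), then one or more of a non-word character, then 1 to 3 of a non-whitespace character (captured); then one or more of a literal 's' (non-capturing group).
Scanning left to right: at [2:13] match '084410/#p5s', group 1 = '084410/#p5'; at [18:25] match '868=.bs', group 1 = '868=.b'; at [26:37] match '34348.@34ss', group 1 = '34348.@34s'.
`findall` collects group 1 from each match (3 total).

['084410/#p5', '868=.b', '34348.@34s']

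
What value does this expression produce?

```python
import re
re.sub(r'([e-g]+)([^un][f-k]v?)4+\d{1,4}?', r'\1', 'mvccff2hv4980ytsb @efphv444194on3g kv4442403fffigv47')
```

Pattern: one or more of a character in [e-g] (captured); then any character except [un], then a character in [f-k], then optionally the literal 'v' (captured); then one or more of the literal '4', then 1 to 4 of a digit (lazy).
With the lazy modifier that quantifier settles for the fewest repetitions that let the rest of the pattern succeed (the atoms after it are unaffected and can still be greedy).
Matches: at [4:11] → 'ff2hv49'; at [19:28] → 'efphv4441'; at [33:41] → 'g kv4442'; at [44:52] → 'fffigv47'.
`\1` in the replacement pulls in group 1's text for each match.

'mvccff80ytsb @ef94on3g403fff'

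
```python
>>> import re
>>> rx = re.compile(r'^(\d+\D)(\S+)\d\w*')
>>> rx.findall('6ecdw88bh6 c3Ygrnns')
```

[('6e', 'cdw88bh')]

The pattern matches anchored at the start of the string; then one or more of a digit, then a non-digit (captured); then one or more of a non-whitespace character (captured); then a digit, then zero or more of a word character.
Walking the string: at [0:10] match '6ecdw88bh6', groups = ('6e', 'cdw88bh').
`findall` packs the 2 group values into a tuple for every match.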